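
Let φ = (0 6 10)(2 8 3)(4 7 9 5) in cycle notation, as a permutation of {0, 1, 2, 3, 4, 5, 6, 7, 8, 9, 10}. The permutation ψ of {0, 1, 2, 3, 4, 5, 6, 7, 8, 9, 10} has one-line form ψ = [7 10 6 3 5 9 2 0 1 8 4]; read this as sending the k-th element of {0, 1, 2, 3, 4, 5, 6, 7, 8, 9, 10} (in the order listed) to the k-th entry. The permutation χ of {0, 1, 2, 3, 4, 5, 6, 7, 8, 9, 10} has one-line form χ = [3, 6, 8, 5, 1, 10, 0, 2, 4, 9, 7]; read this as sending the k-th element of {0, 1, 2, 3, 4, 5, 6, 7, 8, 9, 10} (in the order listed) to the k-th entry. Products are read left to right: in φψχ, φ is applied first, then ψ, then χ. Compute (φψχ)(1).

7

(φψχ)(1) = χ(ψ(φ(1))). φ(1) = 1, then ψ(1) = 10, then χ(10) = 7, so the result is 7.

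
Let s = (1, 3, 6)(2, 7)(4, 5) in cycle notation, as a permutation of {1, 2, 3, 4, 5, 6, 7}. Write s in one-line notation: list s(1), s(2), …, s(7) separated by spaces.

3 7 6 5 4 1 2

Reading each image from the cycles: 1↦3, 2↦7, 3↦6, 4↦5, 5↦4, 6↦1, 7↦2.
So the one-line form is 3 7 6 5 4 1 2.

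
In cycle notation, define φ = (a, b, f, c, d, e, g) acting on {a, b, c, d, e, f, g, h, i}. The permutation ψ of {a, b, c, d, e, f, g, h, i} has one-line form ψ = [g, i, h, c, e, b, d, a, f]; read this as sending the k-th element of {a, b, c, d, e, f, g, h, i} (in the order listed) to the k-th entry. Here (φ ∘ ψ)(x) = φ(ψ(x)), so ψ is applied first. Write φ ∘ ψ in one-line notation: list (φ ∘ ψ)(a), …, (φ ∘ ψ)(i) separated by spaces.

Chase each element through ψ then φ: a → g → a; b → i → i; c → h → h; d → c → d; e → e → g; f → b → f; g → d → e; h → a → b; i → f → c.
So φ ∘ ψ in one-line form is a i h d g f e b c.

a i h d g f e b c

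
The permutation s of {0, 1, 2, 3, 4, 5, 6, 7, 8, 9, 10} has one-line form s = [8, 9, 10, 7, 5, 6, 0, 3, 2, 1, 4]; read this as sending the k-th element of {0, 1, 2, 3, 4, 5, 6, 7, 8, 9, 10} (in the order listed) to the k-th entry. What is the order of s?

14

Writing s as disjoint cycles, the cycle lengths are 7, 2, 2.
Since disjoint cycles commute, ord(s) = lcm(7, 2, 2) = 14.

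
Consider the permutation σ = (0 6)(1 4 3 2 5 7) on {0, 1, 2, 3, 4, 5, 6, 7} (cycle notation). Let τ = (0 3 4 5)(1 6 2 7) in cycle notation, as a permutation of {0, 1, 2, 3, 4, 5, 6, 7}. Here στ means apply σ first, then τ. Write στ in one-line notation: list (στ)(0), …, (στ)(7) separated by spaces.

(στ)(x) = τ(σ(x)). Computing each image: τ(σ(0)) = τ(6) = 2, τ(σ(1)) = τ(4) = 5, τ(σ(2)) = τ(5) = 0, τ(σ(3)) = τ(2) = 7, τ(σ(4)) = τ(3) = 4, τ(σ(5)) = τ(7) = 1, τ(σ(6)) = τ(0) = 3, τ(σ(7)) = τ(1) = 6.
Hence στ = [2 5 0 7 4 1 3 6].

2 5 0 7 4 1 3 6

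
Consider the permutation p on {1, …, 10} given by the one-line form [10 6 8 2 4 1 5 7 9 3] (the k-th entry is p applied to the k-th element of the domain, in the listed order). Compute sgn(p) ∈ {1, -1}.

In disjoint-cycle form the cycle lengths are 9, 1.
A cycle is odd iff its length is even; p has 0 even-length cycles, so sgn(p) = (−1)^0 and p is even.

1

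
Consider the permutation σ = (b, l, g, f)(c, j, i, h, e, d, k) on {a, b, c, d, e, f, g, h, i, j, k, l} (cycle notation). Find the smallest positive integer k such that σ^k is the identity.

The disjoint cycles have lengths 7, 4, 1.
The order of σ is the least common multiple of its cycle lengths: lcm(7, 4) = 28.

28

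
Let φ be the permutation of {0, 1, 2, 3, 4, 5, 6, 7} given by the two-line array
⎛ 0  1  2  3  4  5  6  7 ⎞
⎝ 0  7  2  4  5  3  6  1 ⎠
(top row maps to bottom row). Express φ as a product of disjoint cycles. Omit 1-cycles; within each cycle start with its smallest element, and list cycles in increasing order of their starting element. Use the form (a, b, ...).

(1, 7)(3, 4, 5)

Start at 1 and follow images: 1 → 7 → 1, giving the cycle (1, 7).
Continuing from each remaining unvisited element yields (1, 7)(3, 4, 5).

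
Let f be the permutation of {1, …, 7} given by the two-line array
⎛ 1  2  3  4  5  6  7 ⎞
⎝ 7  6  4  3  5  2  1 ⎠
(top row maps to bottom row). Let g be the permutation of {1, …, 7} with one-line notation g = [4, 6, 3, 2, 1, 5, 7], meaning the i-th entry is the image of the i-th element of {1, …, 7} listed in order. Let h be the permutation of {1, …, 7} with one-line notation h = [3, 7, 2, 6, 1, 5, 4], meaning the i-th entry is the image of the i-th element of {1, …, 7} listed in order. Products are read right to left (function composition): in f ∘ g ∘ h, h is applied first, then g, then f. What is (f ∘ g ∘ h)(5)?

Chase 5: h(5) = 1; g(1) = 4; f(4) = 3. Hence (f ∘ g ∘ h)(5) = 3.

3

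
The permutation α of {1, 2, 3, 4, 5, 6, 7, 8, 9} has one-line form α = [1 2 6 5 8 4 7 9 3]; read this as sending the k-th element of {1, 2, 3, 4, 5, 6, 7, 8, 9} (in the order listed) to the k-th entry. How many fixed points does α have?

The fixed points (elements with α(x) = x) are {1, 2, 7}, so there are 3.

3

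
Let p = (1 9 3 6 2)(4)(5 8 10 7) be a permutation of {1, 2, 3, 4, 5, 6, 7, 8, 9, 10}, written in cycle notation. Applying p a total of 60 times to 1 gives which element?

1 lies in the 5-cycle (1 9 3 6 2).
On a 5-cycle, p^5 is the identity, so p^60 = p^0 there (60 ≡ 0 mod 5).
So p^60(1) = 1.

1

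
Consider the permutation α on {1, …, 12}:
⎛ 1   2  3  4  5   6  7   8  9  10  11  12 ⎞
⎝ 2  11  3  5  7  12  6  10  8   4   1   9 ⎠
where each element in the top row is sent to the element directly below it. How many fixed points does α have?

The fixed points (elements with α(x) = x) are {3}, so there is 1.

1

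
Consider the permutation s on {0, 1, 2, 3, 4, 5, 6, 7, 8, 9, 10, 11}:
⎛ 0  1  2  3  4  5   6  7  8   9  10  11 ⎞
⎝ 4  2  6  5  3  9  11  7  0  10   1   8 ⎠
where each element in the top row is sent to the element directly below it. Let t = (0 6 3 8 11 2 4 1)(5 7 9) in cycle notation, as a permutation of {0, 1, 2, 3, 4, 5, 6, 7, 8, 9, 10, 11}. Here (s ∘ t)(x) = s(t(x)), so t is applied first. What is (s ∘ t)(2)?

(s ∘ t)(2) = s(t(2)). t(2) = 4, then s(4) = 3. So (s ∘ t)(2) = 3.

3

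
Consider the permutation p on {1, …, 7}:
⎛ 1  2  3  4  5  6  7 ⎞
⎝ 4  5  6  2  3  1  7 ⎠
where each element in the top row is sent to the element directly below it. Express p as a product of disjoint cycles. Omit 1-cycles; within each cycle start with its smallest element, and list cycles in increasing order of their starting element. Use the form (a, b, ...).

(1, 4, 2, 5, 3, 6)

From 1: 1 → 4 → 2 → 5 → 3 → 6 → 1, closing the cycle (1, 4, 2, 5, 3, 6).
Repeating from the next unused element and collecting all non-trivial cycles gives (1, 4, 2, 5, 3, 6).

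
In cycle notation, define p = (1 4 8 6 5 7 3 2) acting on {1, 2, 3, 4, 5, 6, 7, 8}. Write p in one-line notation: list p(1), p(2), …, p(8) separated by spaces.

4 1 2 8 7 5 3 6

Reading each image from the cycles: 1↦4, 2↦1, 3↦2, 4↦8, 5↦7, 6↦5, 7↦3, 8↦6.
So the one-line form is 4 1 2 8 7 5 3 6.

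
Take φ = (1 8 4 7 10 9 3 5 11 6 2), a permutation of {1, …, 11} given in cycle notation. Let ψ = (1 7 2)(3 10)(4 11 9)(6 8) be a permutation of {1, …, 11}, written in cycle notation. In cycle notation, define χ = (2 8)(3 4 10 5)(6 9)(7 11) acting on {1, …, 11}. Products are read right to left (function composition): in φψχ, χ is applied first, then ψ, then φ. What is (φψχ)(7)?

(φψχ)(7) = φ(ψ(χ(7))). χ(7) = 11, then ψ(11) = 9, then φ(9) = 3, so the result is 3.

3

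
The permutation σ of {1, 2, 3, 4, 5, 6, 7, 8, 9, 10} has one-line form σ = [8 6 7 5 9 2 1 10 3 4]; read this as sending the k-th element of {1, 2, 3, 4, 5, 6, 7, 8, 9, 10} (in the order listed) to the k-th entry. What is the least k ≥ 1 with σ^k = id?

8

Writing σ as disjoint cycles, the cycle lengths are 8, 2.
The order of σ is the least common multiple of its cycle lengths: lcm(8, 2) = 8.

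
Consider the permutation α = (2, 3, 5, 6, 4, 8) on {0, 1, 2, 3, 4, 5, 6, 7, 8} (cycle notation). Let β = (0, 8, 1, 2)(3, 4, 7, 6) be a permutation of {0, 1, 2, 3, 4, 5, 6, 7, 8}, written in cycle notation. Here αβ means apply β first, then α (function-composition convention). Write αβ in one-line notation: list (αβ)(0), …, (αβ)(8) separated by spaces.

(αβ)(x) = α(β(x)). Computing each image: α(β(0)) = α(8) = 2, α(β(1)) = α(2) = 3, α(β(2)) = α(0) = 0, α(β(3)) = α(4) = 8, α(β(4)) = α(7) = 7, α(β(5)) = α(5) = 6, α(β(6)) = α(3) = 5, α(β(7)) = α(6) = 4, α(β(8)) = α(1) = 1.
Hence αβ = [2 3 0 8 7 6 5 4 1].

2 3 0 8 7 6 5 4 1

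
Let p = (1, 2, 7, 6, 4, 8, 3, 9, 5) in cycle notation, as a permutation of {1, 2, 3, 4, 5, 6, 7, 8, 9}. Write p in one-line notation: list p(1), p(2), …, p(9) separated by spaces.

Reading each image from the cycles: 1↦2, 2↦7, 3↦9, 4↦8, 5↦1, 6↦4, 7↦6, 8↦3, 9↦5.
So the one-line form is 2 7 9 8 1 4 6 3 5.

2 7 9 8 1 4 6 3 5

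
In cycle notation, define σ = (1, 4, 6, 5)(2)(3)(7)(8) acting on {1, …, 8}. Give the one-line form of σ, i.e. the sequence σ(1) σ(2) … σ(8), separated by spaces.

4 2 3 6 1 5 7 8

Each element maps to the next entry in its cycle (wrapping to the front): 1→4, 2→2, 3→3, 4→6, 5→1, 6→5, 7→7, 8→8.
Listing these in domain order gives 4 2 3 6 1 5 7 8.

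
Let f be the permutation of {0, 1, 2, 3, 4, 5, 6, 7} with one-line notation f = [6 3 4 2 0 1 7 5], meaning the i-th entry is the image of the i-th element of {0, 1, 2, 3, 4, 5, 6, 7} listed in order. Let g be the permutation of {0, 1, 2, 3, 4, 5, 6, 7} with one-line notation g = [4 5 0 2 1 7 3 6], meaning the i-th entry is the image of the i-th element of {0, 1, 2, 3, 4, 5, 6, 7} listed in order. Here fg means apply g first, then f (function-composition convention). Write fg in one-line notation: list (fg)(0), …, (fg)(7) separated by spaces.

0 1 6 4 3 5 2 7

(fg)(x) = f(g(x)). Computing each image: f(g(0)) = f(4) = 0, f(g(1)) = f(5) = 1, f(g(2)) = f(0) = 6, f(g(3)) = f(2) = 4, f(g(4)) = f(1) = 3, f(g(5)) = f(7) = 5, f(g(6)) = f(3) = 2, f(g(7)) = f(6) = 7.
Hence fg = [0 1 6 4 3 5 2 7].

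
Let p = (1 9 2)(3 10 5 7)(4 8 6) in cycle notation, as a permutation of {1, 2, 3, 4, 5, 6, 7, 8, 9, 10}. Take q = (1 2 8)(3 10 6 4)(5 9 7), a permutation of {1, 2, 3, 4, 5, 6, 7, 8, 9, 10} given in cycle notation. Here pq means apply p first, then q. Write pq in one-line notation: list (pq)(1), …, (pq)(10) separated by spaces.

7 2 6 1 5 3 10 4 8 9

(pq)(x) = q(p(x)). Computing each image: q(p(1)) = q(9) = 7, q(p(2)) = q(1) = 2, q(p(3)) = q(10) = 6, q(p(4)) = q(8) = 1, q(p(5)) = q(7) = 5, q(p(6)) = q(4) = 3, q(p(7)) = q(3) = 10, q(p(8)) = q(6) = 4, q(p(9)) = q(2) = 8, q(p(10)) = q(5) = 9.
Hence pq = [7 2 6 1 5 3 10 4 8 9].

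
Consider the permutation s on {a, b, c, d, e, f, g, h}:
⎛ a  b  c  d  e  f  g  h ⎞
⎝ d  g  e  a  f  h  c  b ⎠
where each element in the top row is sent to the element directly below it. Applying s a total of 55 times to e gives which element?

f

Tracing e → f → … returns to e after 6 steps, so e lies in a 6-cycle (b g c e f h).
On a 6-cycle, s^6 is the identity, so s^55 = s^1 there (55 ≡ 1 mod 6).
Advancing 1 step from e: e → f.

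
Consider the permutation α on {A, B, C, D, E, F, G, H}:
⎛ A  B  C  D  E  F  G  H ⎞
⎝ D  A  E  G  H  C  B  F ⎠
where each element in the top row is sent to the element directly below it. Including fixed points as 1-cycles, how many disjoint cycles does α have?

2

The cycle decomposition is (A, D, G, B)(C, E, H, F), which has 2 cycles (counting 1-cycles).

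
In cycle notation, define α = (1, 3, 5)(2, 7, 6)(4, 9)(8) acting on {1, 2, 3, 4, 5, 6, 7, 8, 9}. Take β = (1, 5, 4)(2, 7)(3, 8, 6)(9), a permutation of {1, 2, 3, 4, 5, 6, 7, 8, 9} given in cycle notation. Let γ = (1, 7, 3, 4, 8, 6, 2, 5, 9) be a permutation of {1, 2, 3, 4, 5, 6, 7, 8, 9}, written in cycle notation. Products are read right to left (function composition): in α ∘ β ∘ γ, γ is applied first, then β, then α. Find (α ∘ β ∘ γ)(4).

Apply the permutations in order: γ(4) = 8, then β(8) = 6, then α(6) = 2. So (α ∘ β ∘ γ)(4) = 2.

2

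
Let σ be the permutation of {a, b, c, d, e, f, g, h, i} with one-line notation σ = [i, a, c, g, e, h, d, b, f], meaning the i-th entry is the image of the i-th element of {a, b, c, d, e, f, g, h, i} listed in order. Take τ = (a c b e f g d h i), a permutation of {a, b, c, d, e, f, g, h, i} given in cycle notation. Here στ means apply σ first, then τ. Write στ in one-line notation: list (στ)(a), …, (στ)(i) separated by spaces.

(στ)(x) = τ(σ(x)). Computing each image: τ(σ(a)) = τ(i) = a, τ(σ(b)) = τ(a) = c, τ(σ(c)) = τ(c) = b, τ(σ(d)) = τ(g) = d, τ(σ(e)) = τ(e) = f, τ(σ(f)) = τ(h) = i, τ(σ(g)) = τ(d) = h, τ(σ(h)) = τ(b) = e, τ(σ(i)) = τ(f) = g.
Hence στ = [a c b d f i h e g].

a c b d f i h e g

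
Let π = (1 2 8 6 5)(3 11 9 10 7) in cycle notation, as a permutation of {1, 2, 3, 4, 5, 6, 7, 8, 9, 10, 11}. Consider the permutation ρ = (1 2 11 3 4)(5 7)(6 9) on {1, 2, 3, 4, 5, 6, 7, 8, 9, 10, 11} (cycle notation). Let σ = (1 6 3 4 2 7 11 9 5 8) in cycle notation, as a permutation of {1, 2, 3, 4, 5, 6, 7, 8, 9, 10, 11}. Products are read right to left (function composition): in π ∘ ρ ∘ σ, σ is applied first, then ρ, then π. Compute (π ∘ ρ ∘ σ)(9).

Chase 9: σ(9) = 5; ρ(5) = 7; π(7) = 3. Hence (π ∘ ρ ∘ σ)(9) = 3.

3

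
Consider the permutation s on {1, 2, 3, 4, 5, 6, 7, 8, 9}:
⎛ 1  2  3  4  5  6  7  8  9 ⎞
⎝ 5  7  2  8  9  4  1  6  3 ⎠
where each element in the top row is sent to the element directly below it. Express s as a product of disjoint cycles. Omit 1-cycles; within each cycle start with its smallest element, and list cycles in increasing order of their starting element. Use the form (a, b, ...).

Iterating s from 1 gives 1 → 5 → 9 → 3 → 2 → 7 → 1; that is the 6-cycle (1, 5, 9, 3, 2, 7).
Repeating from the next unused element and collecting all non-trivial cycles gives (1, 5, 9, 3, 2, 7)(4, 8, 6).

(1, 5, 9, 3, 2, 7)(4, 8, 6)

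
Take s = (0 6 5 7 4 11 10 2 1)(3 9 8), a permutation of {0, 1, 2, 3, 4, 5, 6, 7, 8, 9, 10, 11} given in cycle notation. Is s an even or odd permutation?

The cycle lengths are 9, 3.
A cycle of length ℓ contributes ℓ−1 transpositions, so s is a product of 8 + 2 = 10 transpositions — even.

even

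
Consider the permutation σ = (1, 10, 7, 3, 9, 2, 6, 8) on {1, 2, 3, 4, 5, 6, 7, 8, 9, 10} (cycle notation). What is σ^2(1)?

7

1 lies in the 8-cycle (1, 10, 7, 3, 9, 2, 6, 8).
Stepping 2 places around the cycle: 1 → 10 → 7.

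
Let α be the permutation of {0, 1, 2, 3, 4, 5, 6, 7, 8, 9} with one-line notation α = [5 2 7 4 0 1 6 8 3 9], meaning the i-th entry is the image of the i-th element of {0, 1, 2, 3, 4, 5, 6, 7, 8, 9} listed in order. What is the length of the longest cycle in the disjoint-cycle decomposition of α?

Decomposing into disjoint cycles gives (0, 5, 1, 2, 7, 8, 3, 4); the longest has length 8.

8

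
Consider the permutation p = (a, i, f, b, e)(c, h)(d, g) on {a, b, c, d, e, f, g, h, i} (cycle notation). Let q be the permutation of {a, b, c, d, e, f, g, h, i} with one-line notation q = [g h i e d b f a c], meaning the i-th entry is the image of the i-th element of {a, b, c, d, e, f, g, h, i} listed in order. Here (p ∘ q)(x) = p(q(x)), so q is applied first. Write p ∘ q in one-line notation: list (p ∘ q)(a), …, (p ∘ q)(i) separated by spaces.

For each element, apply q then p: a → g → d; b → h → c; c → i → f; d → e → a; e → d → g; f → b → e; g → f → b; h → a → i; i → c → h.
Collecting the images, p ∘ q = [d c f a g e b i h].

d c f a g e b i h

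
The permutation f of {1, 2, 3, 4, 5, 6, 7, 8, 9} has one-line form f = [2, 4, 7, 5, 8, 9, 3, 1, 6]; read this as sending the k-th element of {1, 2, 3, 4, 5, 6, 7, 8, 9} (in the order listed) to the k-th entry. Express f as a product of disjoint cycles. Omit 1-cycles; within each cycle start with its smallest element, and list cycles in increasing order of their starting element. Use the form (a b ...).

Iterating f from 1 gives 1 → 2 → 4 → 5 → 8 → 1; that is the 5-cycle (1 2 4 5 8).
Repeating from the next unused element and collecting all non-trivial cycles gives (1 2 4 5 8)(3 7)(6 9).

(1 2 4 5 8)(3 7)(6 9)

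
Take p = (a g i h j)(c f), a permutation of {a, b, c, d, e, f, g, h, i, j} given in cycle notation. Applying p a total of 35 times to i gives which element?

i

i lies in the 5-cycle (a g i h j).
Since the cycle has length 5, p^35 acts on it the same as p^0 (35 mod 5 = 0).
So p^35(i) = i.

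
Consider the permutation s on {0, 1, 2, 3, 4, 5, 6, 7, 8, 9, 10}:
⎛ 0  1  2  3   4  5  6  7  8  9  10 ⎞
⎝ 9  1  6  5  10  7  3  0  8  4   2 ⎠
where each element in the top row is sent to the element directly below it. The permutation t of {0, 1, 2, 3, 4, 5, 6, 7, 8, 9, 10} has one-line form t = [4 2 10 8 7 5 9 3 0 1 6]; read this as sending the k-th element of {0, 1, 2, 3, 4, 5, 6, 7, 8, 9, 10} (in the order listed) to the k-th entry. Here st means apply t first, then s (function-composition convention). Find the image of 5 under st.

7

t(5) = 5, then s(5) = 7; composing gives (st)(5) = 7.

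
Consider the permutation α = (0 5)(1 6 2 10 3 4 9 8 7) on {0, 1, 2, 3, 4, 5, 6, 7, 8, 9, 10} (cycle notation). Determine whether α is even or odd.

odd

The cycle lengths are 9, 2.
A cycle is odd iff its length is even; α has 1 even-length cycle, so sgn(α) = (−1)^1 and α is odd.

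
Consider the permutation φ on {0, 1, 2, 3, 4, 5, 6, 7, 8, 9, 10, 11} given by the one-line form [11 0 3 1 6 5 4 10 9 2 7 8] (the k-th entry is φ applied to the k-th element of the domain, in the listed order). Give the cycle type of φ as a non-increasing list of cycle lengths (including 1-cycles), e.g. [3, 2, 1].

[7, 2, 2, 1]

The disjoint cycles are (0, 11, 8, 9, 2, 3, 1)(4, 6)(5)(7, 10), with lengths 7, 2, 2, 1 in non-increasing order.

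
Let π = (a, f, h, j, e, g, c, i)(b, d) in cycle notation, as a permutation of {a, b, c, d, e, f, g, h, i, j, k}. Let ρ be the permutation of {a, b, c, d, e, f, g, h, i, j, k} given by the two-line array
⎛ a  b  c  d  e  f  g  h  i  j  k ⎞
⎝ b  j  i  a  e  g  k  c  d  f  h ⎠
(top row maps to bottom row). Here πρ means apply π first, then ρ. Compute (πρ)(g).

i

π(g) = c, then ρ(c) = i; composing gives (πρ)(g) = i.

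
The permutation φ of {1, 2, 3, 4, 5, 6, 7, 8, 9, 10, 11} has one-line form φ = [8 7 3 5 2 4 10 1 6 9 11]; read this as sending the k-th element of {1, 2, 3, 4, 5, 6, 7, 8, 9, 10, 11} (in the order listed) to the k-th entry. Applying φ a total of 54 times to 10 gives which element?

Tracing 10 → 9 → … returns to 10 after 7 steps, so 10 lies in a 7-cycle (2 7 10 9 6 4 5).
Powers repeat with period 7 on this cycle, and 54 mod 7 = 5, so φ^54(10) = φ^5(10).
Stepping 5 places around the cycle: 10 → 9 → 6 → 4 → 5 → 2.

2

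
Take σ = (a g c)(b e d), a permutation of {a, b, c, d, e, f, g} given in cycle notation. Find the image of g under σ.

c

In the cycle (a g c), g is followed by c, so σ(g) = c.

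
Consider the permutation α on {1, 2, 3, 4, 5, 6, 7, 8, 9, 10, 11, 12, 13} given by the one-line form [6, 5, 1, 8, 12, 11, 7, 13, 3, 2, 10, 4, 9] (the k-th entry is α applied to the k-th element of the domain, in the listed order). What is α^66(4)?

6

Tracing 4 → 8 → … returns to 4 after 12 steps, so 4 lies in a 12-cycle (1, 6, 11, 10, 2, 5, 12, 4, 8, 13, 9, 3).
Since the cycle has length 12, α^66 acts on it the same as α^6 (66 mod 12 = 6).
Stepping 6 places around the cycle: 4 → 8 → 13 → 9 → 3 → 1 → 6.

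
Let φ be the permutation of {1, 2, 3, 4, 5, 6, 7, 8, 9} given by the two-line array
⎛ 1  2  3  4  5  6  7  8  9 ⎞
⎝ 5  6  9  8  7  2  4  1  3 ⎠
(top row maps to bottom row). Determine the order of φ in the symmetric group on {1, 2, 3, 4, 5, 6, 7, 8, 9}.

10

Decomposing into disjoint cycles gives cycle lengths 5, 2, 2.
Since disjoint cycles commute, ord(φ) = lcm(5, 2, 2) = 10.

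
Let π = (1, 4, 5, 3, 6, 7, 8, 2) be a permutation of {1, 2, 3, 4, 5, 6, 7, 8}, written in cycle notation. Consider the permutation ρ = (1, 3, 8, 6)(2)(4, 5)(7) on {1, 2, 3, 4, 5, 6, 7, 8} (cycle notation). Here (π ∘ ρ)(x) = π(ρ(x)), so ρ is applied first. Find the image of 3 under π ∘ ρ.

(π ∘ ρ)(3) = π(ρ(3)). ρ(3) = 8, then π(8) = 2. So (π ∘ ρ)(3) = 2.

2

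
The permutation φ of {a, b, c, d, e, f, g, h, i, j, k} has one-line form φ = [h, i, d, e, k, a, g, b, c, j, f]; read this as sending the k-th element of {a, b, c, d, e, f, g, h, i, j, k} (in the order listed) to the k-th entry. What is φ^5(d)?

Tracing d → e → … returns to d after 9 steps, so d lies in a 9-cycle (a, h, b, i, c, d, e, k, f).
Advancing 5 steps from d: d → e → k → f → a → h.

h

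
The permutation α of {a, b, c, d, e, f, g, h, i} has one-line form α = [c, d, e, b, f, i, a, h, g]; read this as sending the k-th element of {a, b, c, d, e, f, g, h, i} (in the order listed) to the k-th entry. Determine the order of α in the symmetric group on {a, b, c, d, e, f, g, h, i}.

6

The disjoint-cycle form of α has cycle lengths 6, 2, 1.
The order of α is the least common multiple of its cycle lengths: lcm(6, 2) = 6.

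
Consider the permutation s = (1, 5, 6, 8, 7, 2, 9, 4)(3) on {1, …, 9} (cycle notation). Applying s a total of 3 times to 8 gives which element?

8 lies in the 8-cycle (1, 5, 6, 8, 7, 2, 9, 4).
Stepping 3 places around the cycle: 8 → 7 → 2 → 9.

9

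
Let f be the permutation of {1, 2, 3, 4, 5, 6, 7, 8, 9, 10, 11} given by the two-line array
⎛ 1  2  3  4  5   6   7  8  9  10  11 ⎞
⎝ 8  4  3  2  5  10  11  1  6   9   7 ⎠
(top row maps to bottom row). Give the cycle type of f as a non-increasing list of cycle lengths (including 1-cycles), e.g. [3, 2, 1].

The disjoint cycles are (1, 8)(2, 4)(3)(5)(6, 10, 9)(7, 11), with lengths 3, 2, 2, 2, 1, 1 in non-increasing order.

[3, 2, 2, 2, 1, 1]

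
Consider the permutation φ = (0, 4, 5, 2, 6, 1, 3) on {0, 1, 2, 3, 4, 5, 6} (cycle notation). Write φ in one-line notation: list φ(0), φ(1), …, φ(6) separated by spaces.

Reading each image from the cycles: 0→4, 1→3, 2→6, 3→0, 4→5, 5→2, 6→1.
Listing these in domain order gives 4 3 6 0 5 2 1.

4 3 6 0 5 2 1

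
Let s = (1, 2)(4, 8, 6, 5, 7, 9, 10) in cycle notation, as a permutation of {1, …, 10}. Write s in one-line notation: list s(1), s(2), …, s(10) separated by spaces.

2 1 3 8 7 5 9 6 10 4

Image by image: 1↦2, 2↦1, 3↦3, 4↦8, 5↦7, 6↦5, 7↦9, 8↦6, 9↦10, 10↦4.
Listing these in domain order gives 2 1 3 8 7 5 9 6 10 4.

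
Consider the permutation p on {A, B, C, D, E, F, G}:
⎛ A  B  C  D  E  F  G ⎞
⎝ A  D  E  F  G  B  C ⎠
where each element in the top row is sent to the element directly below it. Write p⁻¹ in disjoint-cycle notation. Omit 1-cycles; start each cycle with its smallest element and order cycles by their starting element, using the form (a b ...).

The cycle decomposition of p is (B D F)(C E G).
The inverse reverses every cycle; in canonical form, p⁻¹ = (B F D)(C G E).

(B F D)(C G E)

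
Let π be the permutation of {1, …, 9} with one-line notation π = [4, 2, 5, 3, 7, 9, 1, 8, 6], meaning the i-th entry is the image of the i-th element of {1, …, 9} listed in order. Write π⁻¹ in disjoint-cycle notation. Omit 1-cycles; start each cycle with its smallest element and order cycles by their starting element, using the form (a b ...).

(1 7 5 3 4)(6 9)

The cycle decomposition of π is (1 4 3 5 7)(6 9).
Reversing each cycle (and rotating so the smallest element leads) gives π⁻¹ = (1 7 5 3 4)(6 9).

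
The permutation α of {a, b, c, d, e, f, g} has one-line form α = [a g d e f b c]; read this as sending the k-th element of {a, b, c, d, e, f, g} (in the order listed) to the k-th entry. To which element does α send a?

a

a is element number 1 of the domain, and entry number 1 of the one-line form is a, so α(a) = a.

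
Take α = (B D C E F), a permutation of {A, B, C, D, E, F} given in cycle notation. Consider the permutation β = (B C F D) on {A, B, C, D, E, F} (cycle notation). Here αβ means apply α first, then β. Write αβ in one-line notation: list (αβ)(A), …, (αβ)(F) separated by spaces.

A B E F D C

(αβ)(x) = β(α(x)). Computing each image: β(α(A)) = β(A) = A, β(α(B)) = β(D) = B, β(α(C)) = β(E) = E, β(α(D)) = β(C) = F, β(α(E)) = β(F) = D, β(α(F)) = β(B) = C.
Hence αβ = [A B E F D C].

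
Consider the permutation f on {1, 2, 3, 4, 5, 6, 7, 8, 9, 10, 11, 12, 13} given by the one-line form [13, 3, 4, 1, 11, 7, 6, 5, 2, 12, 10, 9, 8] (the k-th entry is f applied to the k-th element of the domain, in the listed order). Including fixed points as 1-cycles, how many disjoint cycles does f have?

The cycle decomposition is (1, 13, 8, 5, 11, 10, 12, 9, 2, 3, 4)(6, 7), which has 2 cycles (counting 1-cycles).

2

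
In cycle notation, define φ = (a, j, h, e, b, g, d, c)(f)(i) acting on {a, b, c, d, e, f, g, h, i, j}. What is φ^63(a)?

a lies in the 8-cycle (a, j, h, e, b, g, d, c).
On an 8-cycle, φ^8 is the identity, so φ^63 = φ^7 there (63 ≡ 7 mod 8).
Advancing 7 steps from a: a → j → h → e → b → g → d → c.

c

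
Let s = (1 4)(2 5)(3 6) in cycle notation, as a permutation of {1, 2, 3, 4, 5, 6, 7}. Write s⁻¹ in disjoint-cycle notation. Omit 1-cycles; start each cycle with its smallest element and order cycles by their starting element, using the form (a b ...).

Inverting a permutation written in cycle notation just reverses the order within every cycle.
Reversing each cycle of s and rotating so the smallest element leads gives (1 4)(2 5)(3 6).

(1 4)(2 5)(3 6)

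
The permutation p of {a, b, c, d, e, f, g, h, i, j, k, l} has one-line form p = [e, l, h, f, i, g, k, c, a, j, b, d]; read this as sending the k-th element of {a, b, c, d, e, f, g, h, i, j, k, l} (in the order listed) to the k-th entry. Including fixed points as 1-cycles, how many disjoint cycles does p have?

The cycle decomposition is (a e i)(b l d f g k)(c h)(j), which has 4 cycles (counting 1-cycles).

4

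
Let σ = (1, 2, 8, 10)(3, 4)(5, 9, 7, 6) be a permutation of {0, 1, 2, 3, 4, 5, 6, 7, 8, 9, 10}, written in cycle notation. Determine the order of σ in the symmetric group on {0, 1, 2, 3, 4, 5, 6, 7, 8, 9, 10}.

4

The disjoint cycles have lengths 4, 4, 2, 1.
The order is lcm(4, 4, 2) = 4.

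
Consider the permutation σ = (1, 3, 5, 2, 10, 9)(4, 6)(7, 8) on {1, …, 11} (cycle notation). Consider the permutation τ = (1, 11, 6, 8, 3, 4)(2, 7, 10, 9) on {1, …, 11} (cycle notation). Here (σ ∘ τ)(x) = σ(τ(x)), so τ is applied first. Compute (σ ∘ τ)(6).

First apply τ: τ(6) = 8, then σ(8) = 7. Thus (σ ∘ τ)(6) = 7.

7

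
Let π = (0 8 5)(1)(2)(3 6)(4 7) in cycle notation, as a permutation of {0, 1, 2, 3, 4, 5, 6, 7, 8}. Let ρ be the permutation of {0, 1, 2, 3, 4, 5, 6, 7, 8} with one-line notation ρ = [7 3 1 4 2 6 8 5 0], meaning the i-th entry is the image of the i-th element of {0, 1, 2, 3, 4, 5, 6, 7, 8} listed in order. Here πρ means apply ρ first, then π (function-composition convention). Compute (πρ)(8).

8

ρ(8) = 0, then π(0) = 8; composing gives (πρ)(8) = 8.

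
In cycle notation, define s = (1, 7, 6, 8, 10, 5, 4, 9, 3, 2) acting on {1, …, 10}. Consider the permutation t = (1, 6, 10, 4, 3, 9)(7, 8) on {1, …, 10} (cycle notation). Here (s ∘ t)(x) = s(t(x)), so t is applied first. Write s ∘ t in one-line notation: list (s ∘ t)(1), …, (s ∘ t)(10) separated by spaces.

8 1 3 2 4 5 10 6 7 9

Chase each element through t then s: 1 → 6 → 8; 2 → 2 → 1; 3 → 9 → 3; 4 → 3 → 2; 5 → 5 → 4; 6 → 10 → 5; 7 → 8 → 10; 8 → 7 → 6; 9 → 1 → 7; 10 → 4 → 9.
Collecting the images, s ∘ t = [8 1 3 2 4 5 10 6 7 9].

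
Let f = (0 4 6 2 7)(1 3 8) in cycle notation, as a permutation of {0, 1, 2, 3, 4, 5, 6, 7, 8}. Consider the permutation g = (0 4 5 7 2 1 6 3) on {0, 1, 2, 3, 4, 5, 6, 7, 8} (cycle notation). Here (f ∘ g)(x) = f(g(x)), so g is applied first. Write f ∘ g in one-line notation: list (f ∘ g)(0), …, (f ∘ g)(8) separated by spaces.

(f ∘ g)(x) = f(g(x)). Computing each image: f(g(0)) = f(4) = 6, f(g(1)) = f(6) = 2, f(g(2)) = f(1) = 3, f(g(3)) = f(0) = 4, f(g(4)) = f(5) = 5, f(g(5)) = f(7) = 0, f(g(6)) = f(3) = 8, f(g(7)) = f(2) = 7, f(g(8)) = f(8) = 1.
Hence f ∘ g = [6 2 3 4 5 0 8 7 1].

6 2 3 4 5 0 8 7 1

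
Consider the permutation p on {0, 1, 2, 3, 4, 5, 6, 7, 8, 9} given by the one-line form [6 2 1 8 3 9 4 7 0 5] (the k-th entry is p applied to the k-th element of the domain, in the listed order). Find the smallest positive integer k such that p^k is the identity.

10

Decomposing into disjoint cycles gives cycle lengths 5, 2, 2, 1.
Since disjoint cycles commute, ord(p) = lcm(5, 2, 2) = 10.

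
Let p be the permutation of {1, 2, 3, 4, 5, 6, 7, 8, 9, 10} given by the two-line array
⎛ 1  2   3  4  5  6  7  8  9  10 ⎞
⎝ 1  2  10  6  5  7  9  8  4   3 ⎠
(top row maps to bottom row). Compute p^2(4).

7

Tracing 4 → 6 → … returns to 4 after 4 steps, so 4 lies in a 4-cycle (4 6 7 9).
Stepping 2 places around the cycle: 4 → 6 → 7.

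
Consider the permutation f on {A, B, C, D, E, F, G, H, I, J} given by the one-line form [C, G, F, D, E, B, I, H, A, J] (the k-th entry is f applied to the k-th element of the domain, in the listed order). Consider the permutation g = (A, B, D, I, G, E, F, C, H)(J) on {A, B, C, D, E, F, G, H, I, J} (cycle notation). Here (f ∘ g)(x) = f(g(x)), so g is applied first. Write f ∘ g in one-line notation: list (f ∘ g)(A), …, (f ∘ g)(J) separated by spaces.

G D H A B F E C I J

For each element, apply g then f: A → B → G; B → D → D; C → H → H; D → I → A; E → F → B; F → C → F; G → E → E; H → A → C; I → G → I; J → J → J.
Collecting the images, f ∘ g = [G D H A B F E C I J].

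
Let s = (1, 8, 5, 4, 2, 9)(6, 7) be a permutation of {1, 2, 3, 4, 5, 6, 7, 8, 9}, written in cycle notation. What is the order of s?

6

The disjoint cycles have lengths 6, 2, 1.
The order of s is the least common multiple of its cycle lengths: lcm(6, 2) = 6.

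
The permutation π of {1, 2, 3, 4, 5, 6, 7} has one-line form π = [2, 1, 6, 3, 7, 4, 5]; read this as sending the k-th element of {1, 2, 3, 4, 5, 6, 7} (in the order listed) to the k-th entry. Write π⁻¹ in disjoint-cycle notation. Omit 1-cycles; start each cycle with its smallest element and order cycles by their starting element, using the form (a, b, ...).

(1, 2)(3, 4, 6)(5, 7)

The cycle decomposition of π is (1, 2)(3, 6, 4)(5, 7).
Reversing each cycle (and rotating so the smallest element leads) gives π⁻¹ = (1, 2)(3, 4, 6)(5, 7).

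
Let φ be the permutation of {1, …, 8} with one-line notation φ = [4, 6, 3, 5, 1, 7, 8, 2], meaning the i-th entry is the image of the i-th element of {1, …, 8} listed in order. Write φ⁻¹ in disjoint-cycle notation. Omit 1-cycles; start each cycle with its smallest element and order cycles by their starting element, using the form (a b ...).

First write φ in disjoint cycles: (1 4 5)(2 6 7 8).
Reversing each cycle (and rotating so the smallest element leads) gives φ⁻¹ = (1 5 4)(2 8 7 6).

(1 5 4)(2 8 7 6)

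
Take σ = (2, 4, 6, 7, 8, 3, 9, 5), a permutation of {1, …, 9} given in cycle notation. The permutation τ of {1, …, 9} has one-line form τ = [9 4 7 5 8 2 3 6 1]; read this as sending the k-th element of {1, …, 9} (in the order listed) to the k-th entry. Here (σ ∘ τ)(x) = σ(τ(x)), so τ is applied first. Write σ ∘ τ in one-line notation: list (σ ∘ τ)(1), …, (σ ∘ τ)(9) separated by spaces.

(σ ∘ τ)(x) = σ(τ(x)). Computing each image: σ(τ(1)) = σ(9) = 5, σ(τ(2)) = σ(4) = 6, σ(τ(3)) = σ(7) = 8, σ(τ(4)) = σ(5) = 2, σ(τ(5)) = σ(8) = 3, σ(τ(6)) = σ(2) = 4, σ(τ(7)) = σ(3) = 9, σ(τ(8)) = σ(6) = 7, σ(τ(9)) = σ(1) = 1.
Hence σ ∘ τ = [5 6 8 2 3 4 9 7 1].

5 6 8 2 3 4 9 7 1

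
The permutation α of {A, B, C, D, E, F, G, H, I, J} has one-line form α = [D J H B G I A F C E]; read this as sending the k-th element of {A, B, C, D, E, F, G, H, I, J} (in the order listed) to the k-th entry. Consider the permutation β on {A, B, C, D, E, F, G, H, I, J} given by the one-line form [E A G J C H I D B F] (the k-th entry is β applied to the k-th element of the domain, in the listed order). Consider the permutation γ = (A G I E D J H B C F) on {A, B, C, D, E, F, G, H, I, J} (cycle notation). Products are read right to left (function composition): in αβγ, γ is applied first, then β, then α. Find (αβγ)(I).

Chase I: γ(I) = E; β(E) = C; α(C) = H. Hence (αβγ)(I) = H.

H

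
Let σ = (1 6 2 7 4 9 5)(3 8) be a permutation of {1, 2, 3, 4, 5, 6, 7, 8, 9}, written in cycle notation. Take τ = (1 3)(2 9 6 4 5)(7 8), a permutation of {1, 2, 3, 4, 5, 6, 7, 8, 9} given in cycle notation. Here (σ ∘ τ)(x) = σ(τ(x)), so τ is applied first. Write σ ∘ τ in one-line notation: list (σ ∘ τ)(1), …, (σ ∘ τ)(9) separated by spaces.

(σ ∘ τ)(x) = σ(τ(x)). Computing each image: σ(τ(1)) = σ(3) = 8, σ(τ(2)) = σ(9) = 5, σ(τ(3)) = σ(1) = 6, σ(τ(4)) = σ(5) = 1, σ(τ(5)) = σ(2) = 7, σ(τ(6)) = σ(4) = 9, σ(τ(7)) = σ(8) = 3, σ(τ(8)) = σ(7) = 4, σ(τ(9)) = σ(6) = 2.
Hence σ ∘ τ = [8 5 6 1 7 9 3 4 2].

8 5 6 1 7 9 3 4 2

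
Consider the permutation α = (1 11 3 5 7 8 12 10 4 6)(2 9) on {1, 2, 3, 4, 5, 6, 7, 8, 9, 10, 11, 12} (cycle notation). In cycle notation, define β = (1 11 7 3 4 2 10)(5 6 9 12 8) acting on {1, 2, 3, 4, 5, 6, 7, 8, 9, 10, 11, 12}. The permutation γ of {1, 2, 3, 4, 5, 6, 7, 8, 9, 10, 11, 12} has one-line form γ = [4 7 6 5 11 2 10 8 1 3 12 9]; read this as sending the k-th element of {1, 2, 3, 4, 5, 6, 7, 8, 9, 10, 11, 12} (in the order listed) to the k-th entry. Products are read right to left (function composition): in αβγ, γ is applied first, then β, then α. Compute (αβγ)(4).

1

Apply the permutations in order: γ(4) = 5, then β(5) = 6, then α(6) = 1. So (αβγ)(4) = 1.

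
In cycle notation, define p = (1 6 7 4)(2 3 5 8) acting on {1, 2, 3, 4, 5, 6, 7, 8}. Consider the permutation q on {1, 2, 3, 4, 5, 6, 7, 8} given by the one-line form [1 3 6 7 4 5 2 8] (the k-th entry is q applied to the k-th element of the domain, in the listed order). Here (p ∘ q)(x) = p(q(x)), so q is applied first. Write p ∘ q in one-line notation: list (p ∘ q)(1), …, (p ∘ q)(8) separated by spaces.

6 5 7 4 1 8 3 2

(p ∘ q)(x) = p(q(x)). Computing each image: p(q(1)) = p(1) = 6, p(q(2)) = p(3) = 5, p(q(3)) = p(6) = 7, p(q(4)) = p(7) = 4, p(q(5)) = p(4) = 1, p(q(6)) = p(5) = 8, p(q(7)) = p(2) = 3, p(q(8)) = p(8) = 2.
Hence p ∘ q = [6 5 7 4 1 8 3 2].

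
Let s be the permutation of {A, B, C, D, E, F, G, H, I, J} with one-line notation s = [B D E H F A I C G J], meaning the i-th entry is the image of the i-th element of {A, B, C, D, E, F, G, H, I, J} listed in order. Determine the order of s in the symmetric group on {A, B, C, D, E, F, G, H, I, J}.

14

Decomposing into disjoint cycles gives cycle lengths 7, 2, 1.
Since disjoint cycles commute, ord(s) = lcm(7, 2) = 14.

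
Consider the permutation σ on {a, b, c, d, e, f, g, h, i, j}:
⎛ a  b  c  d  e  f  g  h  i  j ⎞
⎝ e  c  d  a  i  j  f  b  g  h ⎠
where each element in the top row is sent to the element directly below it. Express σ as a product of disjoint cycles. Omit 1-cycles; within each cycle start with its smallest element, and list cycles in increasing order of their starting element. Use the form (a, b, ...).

From a: a → e → i → g → f → j → h → b → c → d → a, closing the cycle (a, e, i, g, f, j, h, b, c, d).
Continuing from each remaining unvisited element yields (a, e, i, g, f, j, h, b, c, d).

(a, e, i, g, f, j, h, b, c, d)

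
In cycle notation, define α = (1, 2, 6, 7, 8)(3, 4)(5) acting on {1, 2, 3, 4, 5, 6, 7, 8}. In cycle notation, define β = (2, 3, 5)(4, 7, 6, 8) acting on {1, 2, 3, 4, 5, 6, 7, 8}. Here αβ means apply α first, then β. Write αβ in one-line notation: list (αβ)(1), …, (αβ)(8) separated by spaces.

(αβ)(x) = β(α(x)). Computing each image: β(α(1)) = β(2) = 3, β(α(2)) = β(6) = 8, β(α(3)) = β(4) = 7, β(α(4)) = β(3) = 5, β(α(5)) = β(5) = 2, β(α(6)) = β(7) = 6, β(α(7)) = β(8) = 4, β(α(8)) = β(1) = 1.
Hence αβ = [3 8 7 5 2 6 4 1].

3 8 7 5 2 6 4 1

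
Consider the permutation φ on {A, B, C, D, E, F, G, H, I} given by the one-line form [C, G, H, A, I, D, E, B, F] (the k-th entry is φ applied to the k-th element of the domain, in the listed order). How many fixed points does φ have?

0

No element satisfies φ(x) = x, so there are 0 fixed points.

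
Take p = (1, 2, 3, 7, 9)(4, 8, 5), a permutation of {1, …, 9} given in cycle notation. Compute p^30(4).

4 lies in the 3-cycle (4, 8, 5).
On a 3-cycle, p^3 is the identity, so p^30 = p^0 there (30 ≡ 0 mod 3).
So p^30(4) = 4.

4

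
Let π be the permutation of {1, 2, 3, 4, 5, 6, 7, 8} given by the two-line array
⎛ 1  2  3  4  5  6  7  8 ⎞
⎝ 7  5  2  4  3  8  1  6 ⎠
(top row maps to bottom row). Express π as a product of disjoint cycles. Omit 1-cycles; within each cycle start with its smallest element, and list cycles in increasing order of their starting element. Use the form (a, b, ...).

Iterating π from 1 gives 1 → 7 → 1; that is the 2-cycle (1, 7).
Repeating from the next unused element and collecting all non-trivial cycles gives (1, 7)(2, 5, 3)(6, 8).

(1, 7)(2, 5, 3)(6, 8)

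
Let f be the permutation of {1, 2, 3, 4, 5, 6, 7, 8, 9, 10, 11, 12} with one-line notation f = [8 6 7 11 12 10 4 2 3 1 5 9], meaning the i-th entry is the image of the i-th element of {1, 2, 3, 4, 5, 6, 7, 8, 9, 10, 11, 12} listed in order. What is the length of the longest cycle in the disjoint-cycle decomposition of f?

Decomposing into disjoint cycles gives (1, 8, 2, 6, 10)(3, 7, 4, 11, 5, 12, 9); the longest has length 7.

7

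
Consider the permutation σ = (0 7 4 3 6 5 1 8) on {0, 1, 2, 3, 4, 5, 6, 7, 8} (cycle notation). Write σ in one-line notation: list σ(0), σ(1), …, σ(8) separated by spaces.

7 8 2 6 3 1 5 4 0

Reading each image from the cycles: 0→7, 1→8, 2→2, 3→6, 4→3, 5→1, 6→5, 7→4, 8→0.
Listing these in domain order gives 7 8 2 6 3 1 5 4 0.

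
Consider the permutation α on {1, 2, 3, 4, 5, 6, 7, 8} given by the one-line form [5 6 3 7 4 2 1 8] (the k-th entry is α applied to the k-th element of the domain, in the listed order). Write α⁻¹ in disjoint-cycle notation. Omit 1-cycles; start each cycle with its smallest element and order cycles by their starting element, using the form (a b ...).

(1 7 4 5)(2 6)

First write α in disjoint cycles: (1 5 4 7)(2 6).
Reversing each cycle (and rotating so the smallest element leads) gives α⁻¹ = (1 7 4 5)(2 6).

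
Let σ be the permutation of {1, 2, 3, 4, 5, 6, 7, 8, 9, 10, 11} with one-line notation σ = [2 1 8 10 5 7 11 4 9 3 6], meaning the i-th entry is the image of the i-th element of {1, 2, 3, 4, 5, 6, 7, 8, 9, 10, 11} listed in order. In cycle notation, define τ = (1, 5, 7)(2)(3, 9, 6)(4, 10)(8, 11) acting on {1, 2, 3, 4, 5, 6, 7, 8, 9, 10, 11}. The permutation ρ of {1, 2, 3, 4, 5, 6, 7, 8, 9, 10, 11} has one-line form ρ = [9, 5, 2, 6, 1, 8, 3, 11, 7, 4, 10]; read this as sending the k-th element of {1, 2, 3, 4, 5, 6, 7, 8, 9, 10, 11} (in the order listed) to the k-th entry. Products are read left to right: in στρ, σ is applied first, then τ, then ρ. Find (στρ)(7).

11

Apply the permutations in order: σ(7) = 11, then τ(11) = 8, then ρ(8) = 11. So (στρ)(7) = 11.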